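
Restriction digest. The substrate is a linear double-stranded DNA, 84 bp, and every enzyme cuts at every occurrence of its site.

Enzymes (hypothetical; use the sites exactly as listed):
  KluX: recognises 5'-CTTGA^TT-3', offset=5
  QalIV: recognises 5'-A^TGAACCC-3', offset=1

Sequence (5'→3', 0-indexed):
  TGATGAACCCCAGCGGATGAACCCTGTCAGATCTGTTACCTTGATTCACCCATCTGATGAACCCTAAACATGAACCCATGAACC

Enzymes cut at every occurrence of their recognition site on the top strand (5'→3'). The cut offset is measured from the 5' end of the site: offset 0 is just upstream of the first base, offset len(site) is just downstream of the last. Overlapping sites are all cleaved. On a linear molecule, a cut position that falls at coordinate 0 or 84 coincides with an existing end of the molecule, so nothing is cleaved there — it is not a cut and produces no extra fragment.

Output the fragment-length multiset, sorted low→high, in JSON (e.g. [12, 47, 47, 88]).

[3,13,13,14,14,27]

Site scan:
  KluX (CTTGATT, off=5): starts [39] → cuts [44]
  QalIV (ATGAACCC, off=1): starts [2, 16, 56, 69] → cuts [3, 17, 57, 70]

All cut coordinates (distinct, sorted): [3, 17, 44, 57, 70]

Fragments:
  [0,3): 3 bp
  [3,17): 14 bp
  [17,44): 27 bp
  [44,57): 13 bp
  [57,70): 13 bp
  [70,84): 14 bp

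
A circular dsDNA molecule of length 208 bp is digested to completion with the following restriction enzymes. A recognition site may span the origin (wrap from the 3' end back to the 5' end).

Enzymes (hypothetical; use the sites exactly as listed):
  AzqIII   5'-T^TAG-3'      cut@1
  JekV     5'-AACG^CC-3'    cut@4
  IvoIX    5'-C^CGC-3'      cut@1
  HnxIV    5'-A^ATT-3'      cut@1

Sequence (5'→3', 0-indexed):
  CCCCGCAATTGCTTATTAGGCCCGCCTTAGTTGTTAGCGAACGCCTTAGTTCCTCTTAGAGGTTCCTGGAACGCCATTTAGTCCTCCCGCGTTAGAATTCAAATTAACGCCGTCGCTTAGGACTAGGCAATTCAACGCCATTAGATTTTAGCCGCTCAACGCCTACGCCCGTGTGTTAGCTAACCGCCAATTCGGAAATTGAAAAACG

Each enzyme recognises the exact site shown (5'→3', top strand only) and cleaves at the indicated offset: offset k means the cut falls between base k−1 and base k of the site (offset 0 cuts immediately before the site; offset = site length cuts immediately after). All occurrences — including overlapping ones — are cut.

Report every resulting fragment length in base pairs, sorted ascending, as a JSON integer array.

[3,3,4,4,4,4,5,5,5,5,6,6,7,7,7,8,8,8,8,9,9,9,9,10,11,12,15,17]

Site scan:
  AzqIII TTAG/1: at [15, 26, 33, 45, 55, 77, 91, 116, 140, 147, 175] ⇒ [16, 27, 34, 46, 56, 78, 92, 117, 141, 148, 176]
  JekV AACGCC/4: at [39, 69, 105, 133, 157, 204] ⇒ [0, 43, 73, 109, 137, 161]
  IvoIX CCGC/1: at [2, 21, 86, 151, 183] ⇒ [3, 22, 87, 152, 184]
  HnxIV AATT/1: at [6, 95, 101, 128, 188, 196] ⇒ [7, 96, 102, 129, 189, 197]

All cut coordinates (distinct, sorted): [0, 3, 7, 16, 22, 27, 34, 43, 46, 56, 73, 78, 87, 92, 96, 102, 109, 117, 129, 137, 141, 148, 152, 161, 176, 184, 189, 197]

Fragments:
  0→3: 3 bp
  3→7: 4 bp
  7→16: 9 bp
  16→22: 6 bp
  22→27: 5 bp
  27→34: 7 bp
  34→43: 9 bp
  43→46: 3 bp
  46→56: 10 bp
  56→73: 17 bp
  73→78: 5 bp
  78→87: 9 bp
  87→92: 5 bp
  92→96: 4 bp
  96→102: 6 bp
  102→109: 7 bp
  109→117: 8 bp
  117→129: 12 bp
  129→137: 8 bp
  137→141: 4 bp
  141→148: 7 bp
  148→152: 4 bp
  152→161: 9 bp
  161→176: 15 bp
  176→184: 8 bp
  184→189: 5 bp
  189→197: 8 bp
  197→0 (wrap): 208-197+0 = 11 bp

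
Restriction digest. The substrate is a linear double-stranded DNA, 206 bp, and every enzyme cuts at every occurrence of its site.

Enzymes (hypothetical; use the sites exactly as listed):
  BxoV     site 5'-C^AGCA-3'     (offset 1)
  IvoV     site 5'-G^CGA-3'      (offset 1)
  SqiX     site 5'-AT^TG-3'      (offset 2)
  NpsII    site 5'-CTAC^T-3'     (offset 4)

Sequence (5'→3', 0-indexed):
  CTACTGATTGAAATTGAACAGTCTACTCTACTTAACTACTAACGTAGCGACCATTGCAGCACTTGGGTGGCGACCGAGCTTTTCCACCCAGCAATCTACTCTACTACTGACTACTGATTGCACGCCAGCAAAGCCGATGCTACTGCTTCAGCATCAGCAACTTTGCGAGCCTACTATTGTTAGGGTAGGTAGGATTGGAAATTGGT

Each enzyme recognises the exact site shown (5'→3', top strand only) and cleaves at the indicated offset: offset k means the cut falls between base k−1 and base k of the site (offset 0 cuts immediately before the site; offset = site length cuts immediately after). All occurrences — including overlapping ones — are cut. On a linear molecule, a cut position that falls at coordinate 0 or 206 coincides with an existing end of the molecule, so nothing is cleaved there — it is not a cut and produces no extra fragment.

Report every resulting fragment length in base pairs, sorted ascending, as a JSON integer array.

[3,3,3,4,4,4,4,5,5,6,6,6,7,7,7,8,8,8,9,10,10,12,13,17,18,19]

Site scan:
  BxoV (CAGCA, off=1): starts [56, 88, 125, 148, 154] → cuts [57, 89, 126, 149, 155]
  IvoV (GCGA, off=1): starts [46, 69, 164] → cuts [47, 70, 165]
  SqiX (ATTG, off=2): starts [6, 12, 52, 116, 175, 193, 200] → cuts [8, 14, 54, 118, 177, 195, 202]
  NpsII (CTACT, off=4): starts [0, 22, 27, 35, 95, 100, 103, 110, 139, 170] → cuts [4, 26, 31, 39, 99, 104, 107, 114, 143, 174]

Pooled cuts: [4, 8, 14, 26, 31, 39, 47, 54, 57, 70, 89, 99, 104, 107, 114, 118, 126, 143, 149, 155, 165, 174, 177, 195, 202]

Fragments:
  [0,4): 4 bp
  [4,8): 4 bp
  [8,14): 6 bp
  [14,26): 12 bp
  [26,31): 5 bp
  [31,39): 8 bp
  [39,47): 8 bp
  [47,54): 7 bp
  [54,57): 3 bp
  [57,70): 13 bp
  [70,89): 19 bp
  [89,99): 10 bp
  [99,104): 5 bp
  [104,107): 3 bp
  [107,114): 7 bp
  [114,118): 4 bp
  [118,126): 8 bp
  [126,143): 17 bp
  [143,149): 6 bp
  [149,155): 6 bp
  [155,165): 10 bp
  [165,174): 9 bp
  [174,177): 3 bp
  [177,195): 18 bp
  [195,202): 7 bp
  [202,206): 4 bp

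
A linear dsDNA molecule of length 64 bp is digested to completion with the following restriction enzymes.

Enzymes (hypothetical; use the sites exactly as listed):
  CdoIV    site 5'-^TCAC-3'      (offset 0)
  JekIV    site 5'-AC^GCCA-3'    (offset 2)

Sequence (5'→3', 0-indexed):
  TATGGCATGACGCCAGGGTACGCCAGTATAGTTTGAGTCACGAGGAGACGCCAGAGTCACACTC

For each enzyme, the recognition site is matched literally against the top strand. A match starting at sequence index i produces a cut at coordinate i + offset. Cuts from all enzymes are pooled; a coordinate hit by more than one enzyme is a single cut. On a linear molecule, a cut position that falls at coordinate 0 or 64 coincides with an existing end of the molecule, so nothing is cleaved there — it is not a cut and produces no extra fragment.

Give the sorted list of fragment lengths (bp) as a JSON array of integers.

[7,8,10,11,12,16]

Site scan:
  CdoIV (TCAC, off=0): starts [37, 56] → cuts [37, 56]
  JekIV (ACGCCA, off=2): starts [9, 19, 47] → cuts [11, 21, 49]

Pooled cuts: [11, 21, 37, 49, 56]

Fragment lengths:
  [0,11): 11 bp
  [11,21): 10 bp
  [21,37): 16 bp
  [37,49): 12 bp
  [49,56): 7 bp
  [56,64): 8 bp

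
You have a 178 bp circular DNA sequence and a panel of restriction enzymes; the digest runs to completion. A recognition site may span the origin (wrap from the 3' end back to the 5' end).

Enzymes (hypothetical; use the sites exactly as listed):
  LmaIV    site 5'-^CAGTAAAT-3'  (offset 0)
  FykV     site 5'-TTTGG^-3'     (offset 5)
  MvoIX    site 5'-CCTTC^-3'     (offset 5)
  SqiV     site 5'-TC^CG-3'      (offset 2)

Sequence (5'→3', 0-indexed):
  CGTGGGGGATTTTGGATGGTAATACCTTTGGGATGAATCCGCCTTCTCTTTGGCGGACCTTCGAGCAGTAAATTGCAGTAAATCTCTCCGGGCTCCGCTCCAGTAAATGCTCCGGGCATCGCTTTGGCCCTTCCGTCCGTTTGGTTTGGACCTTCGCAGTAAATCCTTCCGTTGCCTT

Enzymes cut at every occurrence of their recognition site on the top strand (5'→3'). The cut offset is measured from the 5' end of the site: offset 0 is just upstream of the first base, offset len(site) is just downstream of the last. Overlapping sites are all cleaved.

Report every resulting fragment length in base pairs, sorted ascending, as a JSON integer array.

Site scan:
  LmaIV (CAGTAAAT, off=0): starts [65, 75, 100, 156] → cuts [65, 75, 100, 156]
  FykV (TTTGG, off=5): starts [10, 26, 48, 122, 139, 144] → cuts [15, 31, 53, 127, 144, 149]
  MvoIX (CCTTC, off=5): starts [41, 57, 128, 150, 164, 174] → cuts [1, 46, 62, 133, 155, 169]
  SqiV (TCCG, off=2): starts [37, 86, 93, 110, 131, 135, 167] → cuts [39, 88, 95, 112, 133, 137, 169]

All cut coordinates (distinct, sorted): [1, 15, 31, 39, 46, 53, 62, 65, 75, 88, 95, 100, 112, 127, 133, 137, 144, 149, 155, 156, 169]

Fragment lengths:
  1→15: 14 bp
  15→31: 16 bp
  31→39: 8 bp
  39→46: 7 bp
  46→53: 7 bp
  53→62: 9 bp
  62→65: 3 bp
  65→75: 10 bp
  75→88: 13 bp
  88→95: 7 bp
  95→100: 5 bp
  100→112: 12 bp
  112→127: 15 bp
  127→133: 6 bp
  133→137: 4 bp
  137→144: 7 bp
  144→149: 5 bp
  149→155: 6 bp
  155→156: 1 bp
  156→169: 13 bp
  169→1 (wrap): 178-169+1 = 10 bp

[1,3,4,5,5,6,6,7,7,7,7,8,9,10,10,12,13,13,14,15,16]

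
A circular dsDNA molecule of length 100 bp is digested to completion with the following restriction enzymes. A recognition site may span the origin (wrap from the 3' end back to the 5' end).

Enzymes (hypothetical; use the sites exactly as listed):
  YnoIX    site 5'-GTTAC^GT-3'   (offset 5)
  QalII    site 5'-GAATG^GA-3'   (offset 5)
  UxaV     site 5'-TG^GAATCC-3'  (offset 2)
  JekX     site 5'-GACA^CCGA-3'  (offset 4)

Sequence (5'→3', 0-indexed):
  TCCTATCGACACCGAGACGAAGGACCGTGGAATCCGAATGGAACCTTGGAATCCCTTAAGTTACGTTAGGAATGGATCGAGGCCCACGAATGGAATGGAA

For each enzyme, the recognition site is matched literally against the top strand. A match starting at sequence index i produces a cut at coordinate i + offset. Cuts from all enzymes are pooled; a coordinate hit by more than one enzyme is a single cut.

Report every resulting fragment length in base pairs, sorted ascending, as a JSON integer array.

Per-enzyme occurrences:
  YnoIX (GTTACGT, off=5): starts [59] → cuts [64]
  QalII (GAATGGA, off=5): starts [35, 69, 87, 92] → cuts [40, 74, 92, 97]
  UxaV (TGGAATCC, off=2): starts [27, 46, 95] → cuts [29, 48, 97]
  JekX (GACACCGA, off=4): starts [7] → cuts [11]

All cut coordinates (distinct, sorted): [11, 29, 40, 48, 64, 74, 92, 97]

Fragment lengths:
  11→29: 18 bp
  29→40: 11 bp
  40→48: 8 bp
  48→64: 16 bp
  64→74: 10 bp
  74→92: 18 bp
  92→97: 5 bp
  97→11 (wrap): 100-97+11 = 14 bp

[5,8,10,11,14,16,18,18]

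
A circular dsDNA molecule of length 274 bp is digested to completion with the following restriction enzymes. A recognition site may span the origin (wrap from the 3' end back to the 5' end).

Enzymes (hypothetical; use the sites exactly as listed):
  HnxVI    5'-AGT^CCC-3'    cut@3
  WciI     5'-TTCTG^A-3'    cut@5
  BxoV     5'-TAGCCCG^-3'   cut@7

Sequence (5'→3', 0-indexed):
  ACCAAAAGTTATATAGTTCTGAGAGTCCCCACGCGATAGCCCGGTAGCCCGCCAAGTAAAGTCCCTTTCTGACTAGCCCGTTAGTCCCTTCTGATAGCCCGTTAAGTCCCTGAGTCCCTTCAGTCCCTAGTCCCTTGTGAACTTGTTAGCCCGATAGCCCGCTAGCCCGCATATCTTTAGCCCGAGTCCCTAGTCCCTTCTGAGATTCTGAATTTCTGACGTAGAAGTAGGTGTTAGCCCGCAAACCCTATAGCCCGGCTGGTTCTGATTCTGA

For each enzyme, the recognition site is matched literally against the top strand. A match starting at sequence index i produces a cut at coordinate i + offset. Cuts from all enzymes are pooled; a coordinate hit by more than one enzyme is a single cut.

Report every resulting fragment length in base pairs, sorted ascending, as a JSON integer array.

[3,5,5,6,6,7,7,8,8,8,8,8,8,8,8,8,9,9,9,10,11,15,16,17,22,22,23]

Site scan:
  HnxVI AGTCCC/3: at [23, 59, 82, 104, 112, 121, 128, 184, 191] ⇒ [26, 62, 85, 107, 115, 124, 131, 187, 194]
  WciI TTCTGA/5: at [16, 66, 88, 197, 205, 213, 262, 268] ⇒ [21, 71, 93, 202, 210, 218, 267, 273]
  BxoV TAGCCCG/7: at [36, 44, 73, 94, 146, 154, 162, 177, 234, 250] ⇒ [43, 51, 80, 101, 153, 161, 169, 184, 241, 257]

All cut coordinates (distinct, sorted): [21, 26, 43, 51, 62, 71, 80, 85, 93, 101, 107, 115, 124, 131, 153, 161, 169, 184, 187, 194, 202, 210, 218, 241, 257, 267, 273]

Fragment lengths:
  21→26: 5 bp
  26→43: 17 bp
  43→51: 8 bp
  51→62: 11 bp
  62→71: 9 bp
  71→80: 9 bp
  80→85: 5 bp
  85→93: 8 bp
  93→101: 8 bp
  101→107: 6 bp
  107→115: 8 bp
  115→124: 9 bp
  124→131: 7 bp
  131→153: 22 bp
  153→161: 8 bp
  161→169: 8 bp
  169→184: 15 bp
  184→187: 3 bp
  187→194: 7 bp
  194→202: 8 bp
  202→210: 8 bp
  210→218: 8 bp
  218→241: 23 bp
  241→257: 16 bp
  257→267: 10 bp
  267→273: 6 bp
  273→21 (wrap): 274-273+21 = 22 bp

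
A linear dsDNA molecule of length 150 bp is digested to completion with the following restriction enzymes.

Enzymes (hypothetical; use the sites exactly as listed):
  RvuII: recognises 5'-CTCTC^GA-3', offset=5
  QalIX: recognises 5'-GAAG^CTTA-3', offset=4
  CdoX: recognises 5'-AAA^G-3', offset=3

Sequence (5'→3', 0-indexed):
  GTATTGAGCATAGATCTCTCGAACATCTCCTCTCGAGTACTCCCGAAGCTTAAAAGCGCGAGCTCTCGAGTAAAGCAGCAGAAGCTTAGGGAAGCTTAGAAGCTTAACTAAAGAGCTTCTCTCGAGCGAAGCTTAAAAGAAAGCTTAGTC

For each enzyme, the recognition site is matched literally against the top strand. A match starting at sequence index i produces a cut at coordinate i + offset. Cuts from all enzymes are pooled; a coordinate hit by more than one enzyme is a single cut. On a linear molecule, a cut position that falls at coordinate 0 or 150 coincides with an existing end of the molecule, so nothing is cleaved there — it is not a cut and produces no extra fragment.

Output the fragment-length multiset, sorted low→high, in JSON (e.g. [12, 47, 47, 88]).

[4,7,7,7,8,8,8,10,10,10,11,12,14,14,20]

Per-enzyme occurrences:
  RvuII CTCTCGA/5: at [15, 29, 62, 118] ⇒ [20, 34, 67, 123]
  QalIX GAAGCTTA/4: at [44, 80, 90, 98, 127] ⇒ [48, 84, 94, 102, 131]
  CdoX AAAG/3: at [52, 71, 109, 135, 139] ⇒ [55, 74, 112, 138, 142]

Pooled cuts: [20, 34, 48, 55, 67, 74, 84, 94, 102, 112, 123, 131, 138, 142]

Fragments:
  [0,20): 20 bp
  [20,34): 14 bp
  [34,48): 14 bp
  [48,55): 7 bp
  [55,67): 12 bp
  [67,74): 7 bp
  [74,84): 10 bp
  [84,94): 10 bp
  [94,102): 8 bp
  [102,112): 10 bp
  [112,123): 11 bp
  [123,131): 8 bp
  [131,138): 7 bp
  [138,142): 4 bp
  [142,150): 8 bp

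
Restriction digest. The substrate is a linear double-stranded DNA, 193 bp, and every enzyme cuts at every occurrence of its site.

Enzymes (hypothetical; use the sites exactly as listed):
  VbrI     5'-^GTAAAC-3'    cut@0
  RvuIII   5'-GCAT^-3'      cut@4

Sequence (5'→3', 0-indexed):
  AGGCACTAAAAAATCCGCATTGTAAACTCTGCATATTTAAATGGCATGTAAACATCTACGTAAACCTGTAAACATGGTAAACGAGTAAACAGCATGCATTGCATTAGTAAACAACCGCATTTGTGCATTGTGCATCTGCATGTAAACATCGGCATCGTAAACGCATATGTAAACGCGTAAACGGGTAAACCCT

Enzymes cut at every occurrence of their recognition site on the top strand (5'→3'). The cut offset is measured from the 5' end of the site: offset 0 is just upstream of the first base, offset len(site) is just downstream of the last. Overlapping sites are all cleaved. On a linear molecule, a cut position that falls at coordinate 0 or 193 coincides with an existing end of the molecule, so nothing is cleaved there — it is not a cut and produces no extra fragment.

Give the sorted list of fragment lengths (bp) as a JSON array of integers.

[1,1,2,2,4,5,6,7,8,8,8,8,8,9,9,10,11,12,13,13,14,14,20]

Per-enzyme occurrences:
  VbrI GTAAAC/0: at [21, 47, 59, 67, 76, 84, 106, 141, 156, 168, 176, 184] ⇒ [21, 47, 59, 67, 76, 84, 106, 141, 156, 168, 176, 184]
  RvuIII GCAT/4: at [16, 30, 43, 91, 95, 100, 116, 124, 131, 137, 151, 162] ⇒ [20, 34, 47, 95, 99, 104, 120, 128, 135, 141, 155, 166]

Pooled cuts: [20, 21, 34, 47, 59, 67, 76, 84, 95, 99, 104, 106, 120, 128, 135, 141, 155, 156, 166, 168, 176, 184]

Fragment lengths:
  [0,20): 20 bp
  [20,21): 1 bp
  [21,34): 13 bp
  [34,47): 13 bp
  [47,59): 12 bp
  [59,67): 8 bp
  [67,76): 9 bp
  [76,84): 8 bp
  [84,95): 11 bp
  [95,99): 4 bp
  [99,104): 5 bp
  [104,106): 2 bp
  [106,120): 14 bp
  [120,128): 8 bp
  [128,135): 7 bp
  [135,141): 6 bp
  [141,155): 14 bp
  [155,156): 1 bp
  [156,166): 10 bp
  [166,168): 2 bp
  [168,176): 8 bp
  [176,184): 8 bp
  [184,193): 9 bp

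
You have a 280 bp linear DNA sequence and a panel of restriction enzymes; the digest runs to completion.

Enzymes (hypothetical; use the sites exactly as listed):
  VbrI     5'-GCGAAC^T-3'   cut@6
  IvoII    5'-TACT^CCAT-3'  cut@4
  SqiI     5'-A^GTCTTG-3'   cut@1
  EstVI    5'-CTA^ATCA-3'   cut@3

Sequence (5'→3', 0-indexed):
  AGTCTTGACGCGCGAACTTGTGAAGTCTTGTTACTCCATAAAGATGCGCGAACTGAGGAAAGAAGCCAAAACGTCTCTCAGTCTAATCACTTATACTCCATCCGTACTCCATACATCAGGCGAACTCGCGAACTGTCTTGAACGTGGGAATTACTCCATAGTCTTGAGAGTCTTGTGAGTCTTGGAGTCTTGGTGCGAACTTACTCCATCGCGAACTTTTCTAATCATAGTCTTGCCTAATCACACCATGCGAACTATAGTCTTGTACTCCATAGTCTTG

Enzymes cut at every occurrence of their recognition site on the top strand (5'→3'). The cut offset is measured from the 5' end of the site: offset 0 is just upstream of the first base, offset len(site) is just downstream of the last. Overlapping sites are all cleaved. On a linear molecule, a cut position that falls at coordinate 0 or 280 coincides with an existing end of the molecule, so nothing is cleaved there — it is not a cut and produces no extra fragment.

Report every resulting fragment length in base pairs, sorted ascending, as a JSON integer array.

Site scan:
  VbrI (GCGAACT, off=6): starts [11, 47, 119, 127, 194, 210, 249] → cuts [17, 53, 125, 133, 200, 216, 255]
  IvoII (TACTCCAT, off=4): starts [31, 93, 104, 151, 201, 265] → cuts [35, 97, 108, 155, 205, 269]
  SqiI (AGTCTTG, off=1): starts [0, 23, 159, 168, 177, 185, 228, 258, 273] → cuts [1, 24, 160, 169, 178, 186, 229, 259, 274]
  EstVI (CTAATCA, off=3): starts [82, 220, 236] → cuts [85, 223, 239]

Pooled cuts: [1, 17, 24, 35, 53, 85, 97, 108, 125, 133, 155, 160, 169, 178, 186, 200, 205, 216, 223, 229, 239, 255, 259, 269, 274]

Fragments:
  [0,1): 1 bp
  [1,17): 16 bp
  [17,24): 7 bp
  [24,35): 11 bp
  [35,53): 18 bp
  [53,85): 32 bp
  [85,97): 12 bp
  [97,108): 11 bp
  [108,125): 17 bp
  [125,133): 8 bp
  [133,155): 22 bp
  [155,160): 5 bp
  [160,169): 9 bp
  [169,178): 9 bp
  [178,186): 8 bp
  [186,200): 14 bp
  [200,205): 5 bp
  [205,216): 11 bp
  [216,223): 7 bp
  [223,229): 6 bp
  [229,239): 10 bp
  [239,255): 16 bp
  [255,259): 4 bp
  [259,269): 10 bp
  [269,274): 5 bp
  [274,280): 6 bp

[1,4,5,5,5,6,6,7,7,8,8,9,9,10,10,11,11,11,12,14,16,16,17,18,22,32]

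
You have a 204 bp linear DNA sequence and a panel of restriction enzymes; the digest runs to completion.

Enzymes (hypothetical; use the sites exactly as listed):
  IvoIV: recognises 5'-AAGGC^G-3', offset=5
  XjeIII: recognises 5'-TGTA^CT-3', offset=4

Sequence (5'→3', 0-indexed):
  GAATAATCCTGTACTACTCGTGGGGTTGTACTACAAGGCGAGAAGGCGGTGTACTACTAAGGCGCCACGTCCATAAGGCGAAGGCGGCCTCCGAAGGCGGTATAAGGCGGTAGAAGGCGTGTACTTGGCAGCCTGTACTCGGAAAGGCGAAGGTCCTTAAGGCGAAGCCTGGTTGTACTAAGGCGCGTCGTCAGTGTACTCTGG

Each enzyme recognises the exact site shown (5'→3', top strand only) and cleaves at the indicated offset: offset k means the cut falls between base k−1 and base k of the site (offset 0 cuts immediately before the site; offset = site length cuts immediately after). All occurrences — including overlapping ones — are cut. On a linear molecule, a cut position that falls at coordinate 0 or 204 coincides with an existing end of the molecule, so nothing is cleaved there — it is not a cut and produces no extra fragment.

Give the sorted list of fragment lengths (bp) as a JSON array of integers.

[5,6,6,6,7,8,9,10,10,10,11,13,13,14,14,14,15,16,17]

Site scan:
  IvoIV (AAGGCG, off=5): starts [34, 42, 58, 74, 80, 93, 103, 113, 143, 158, 179] → cuts [39, 47, 63, 79, 85, 98, 108, 118, 148, 163, 184]
  XjeIII (TGTACT, off=4): starts [9, 26, 49, 119, 133, 173, 194] → cuts [13, 30, 53, 123, 137, 177, 198]

All cut coordinates (distinct, sorted): [13, 30, 39, 47, 53, 63, 79, 85, 98, 108, 118, 123, 137, 148, 163, 177, 184, 198]

Fragment lengths:
  [0,13): 13 bp
  [13,30): 17 bp
  [30,39): 9 bp
  [39,47): 8 bp
  [47,53): 6 bp
  [53,63): 10 bp
  [63,79): 16 bp
  [79,85): 6 bp
  [85,98): 13 bp
  [98,108): 10 bp
  [108,118): 10 bp
  [118,123): 5 bp
  [123,137): 14 bp
  [137,148): 11 bp
  [148,163): 15 bp
  [163,177): 14 bp
  [177,184): 7 bp
  [184,198): 14 bp
  [198,204): 6 bp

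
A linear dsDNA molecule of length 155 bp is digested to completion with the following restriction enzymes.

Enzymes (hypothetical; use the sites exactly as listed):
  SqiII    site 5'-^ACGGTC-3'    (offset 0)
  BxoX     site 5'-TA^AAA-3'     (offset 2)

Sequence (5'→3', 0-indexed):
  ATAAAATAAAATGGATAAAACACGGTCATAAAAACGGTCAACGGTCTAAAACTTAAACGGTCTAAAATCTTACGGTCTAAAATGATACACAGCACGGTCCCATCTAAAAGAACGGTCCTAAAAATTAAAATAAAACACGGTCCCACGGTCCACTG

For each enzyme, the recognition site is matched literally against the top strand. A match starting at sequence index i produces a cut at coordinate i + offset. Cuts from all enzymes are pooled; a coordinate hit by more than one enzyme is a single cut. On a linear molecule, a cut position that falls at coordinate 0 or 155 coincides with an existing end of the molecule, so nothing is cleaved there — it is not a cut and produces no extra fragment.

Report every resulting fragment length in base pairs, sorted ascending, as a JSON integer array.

[3,3,4,4,5,5,5,7,7,7,8,8,8,8,8,9,9,9,11,13,14]

Site scan:
  SqiII (ACGGTC, off=0): starts [21, 33, 40, 56, 71, 93, 111, 136, 144] → cuts [21, 33, 40, 56, 71, 93, 111, 136, 144]
  BxoX (TAAAA, off=2): starts [1, 6, 15, 28, 46, 62, 77, 104, 118, 125, 130] → cuts [3, 8, 17, 30, 48, 64, 79, 106, 120, 127, 132]

Pooled cuts: [3, 8, 17, 21, 30, 33, 40, 48, 56, 64, 71, 79, 93, 106, 111, 120, 127, 132, 136, 144]

Fragment lengths:
  [0,3): 3 bp
  [3,8): 5 bp
  [8,17): 9 bp
  [17,21): 4 bp
  [21,30): 9 bp
  [30,33): 3 bp
  [33,40): 7 bp
  [40,48): 8 bp
  [48,56): 8 bp
  [56,64): 8 bp
  [64,71): 7 bp
  [71,79): 8 bp
  [79,93): 14 bp
  [93,106): 13 bp
  [106,111): 5 bp
  [111,120): 9 bp
  [120,127): 7 bp
  [127,132): 5 bp
  [132,136): 4 bp
  [136,144): 8 bp
  [144,155): 11 bp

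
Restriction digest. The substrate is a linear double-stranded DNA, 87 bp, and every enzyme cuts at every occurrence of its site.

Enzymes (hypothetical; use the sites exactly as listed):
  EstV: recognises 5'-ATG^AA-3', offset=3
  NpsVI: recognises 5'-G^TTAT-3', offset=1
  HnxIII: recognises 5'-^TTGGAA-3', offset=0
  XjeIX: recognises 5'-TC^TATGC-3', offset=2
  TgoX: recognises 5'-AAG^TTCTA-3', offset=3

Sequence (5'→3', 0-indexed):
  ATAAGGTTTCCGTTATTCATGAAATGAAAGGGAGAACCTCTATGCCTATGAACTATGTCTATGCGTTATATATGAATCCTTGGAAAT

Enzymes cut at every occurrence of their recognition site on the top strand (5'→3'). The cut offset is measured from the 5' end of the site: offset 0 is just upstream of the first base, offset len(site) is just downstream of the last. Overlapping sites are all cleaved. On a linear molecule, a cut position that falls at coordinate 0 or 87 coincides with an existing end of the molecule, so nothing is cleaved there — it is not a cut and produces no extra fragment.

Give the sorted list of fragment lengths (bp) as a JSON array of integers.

Scan for sites:
  EstV ATGAA/3: at [18, 23, 47, 71] ⇒ [21, 26, 50, 74]
  NpsVI GTTAT/1: at [11, 64] ⇒ [12, 65]
  HnxIII TTGGAA/0: at [79] ⇒ [79]
  XjeIX TCTATGC/2: at [38, 57] ⇒ [40, 59]
  TgoX (AAGTTCTA, off=3): no sites

All cut coordinates (distinct, sorted): [12, 21, 26, 40, 50, 59, 65, 74, 79]

Fragment lengths:
  [0,12): 12 bp
  [12,21): 9 bp
  [21,26): 5 bp
  [26,40): 14 bp
  [40,50): 10 bp
  [50,59): 9 bp
  [59,65): 6 bp
  [65,74): 9 bp
  [74,79): 5 bp
  [79,87): 8 bp

[5,5,6,8,9,9,9,10,12,14]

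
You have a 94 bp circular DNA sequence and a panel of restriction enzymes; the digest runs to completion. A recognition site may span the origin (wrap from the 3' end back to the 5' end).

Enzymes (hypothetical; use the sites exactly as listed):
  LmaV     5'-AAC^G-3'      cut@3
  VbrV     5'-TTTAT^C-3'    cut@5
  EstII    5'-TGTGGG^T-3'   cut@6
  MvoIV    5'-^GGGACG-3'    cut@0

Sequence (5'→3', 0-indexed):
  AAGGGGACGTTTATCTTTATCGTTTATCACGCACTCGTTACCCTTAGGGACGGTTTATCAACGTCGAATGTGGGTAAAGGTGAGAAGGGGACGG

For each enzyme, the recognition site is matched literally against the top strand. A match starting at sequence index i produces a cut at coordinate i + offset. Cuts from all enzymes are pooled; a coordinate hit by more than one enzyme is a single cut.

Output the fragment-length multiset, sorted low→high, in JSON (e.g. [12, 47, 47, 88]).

[4,6,7,10,11,12,12,13,19]

Site scan:
  LmaV AACG/3: at [59] ⇒ [62]
  VbrV TTTATC/5: at [9, 15, 22, 53] ⇒ [14, 20, 27, 58]
  EstII TGTGGGT/6: at [68] ⇒ [74]
  MvoIV GGGACG/0: at [3, 46, 87] ⇒ [3, 46, 87]

Pooled cuts: [3, 14, 20, 27, 46, 58, 62, 74, 87]

Fragment lengths:
  3→14: 11 bp
  14→20: 6 bp
  20→27: 7 bp
  27→46: 19 bp
  46→58: 12 bp
  58→62: 4 bp
  62→74: 12 bp
  74→87: 13 bp
  87→3 (wrap): 94-87+3 = 10 bp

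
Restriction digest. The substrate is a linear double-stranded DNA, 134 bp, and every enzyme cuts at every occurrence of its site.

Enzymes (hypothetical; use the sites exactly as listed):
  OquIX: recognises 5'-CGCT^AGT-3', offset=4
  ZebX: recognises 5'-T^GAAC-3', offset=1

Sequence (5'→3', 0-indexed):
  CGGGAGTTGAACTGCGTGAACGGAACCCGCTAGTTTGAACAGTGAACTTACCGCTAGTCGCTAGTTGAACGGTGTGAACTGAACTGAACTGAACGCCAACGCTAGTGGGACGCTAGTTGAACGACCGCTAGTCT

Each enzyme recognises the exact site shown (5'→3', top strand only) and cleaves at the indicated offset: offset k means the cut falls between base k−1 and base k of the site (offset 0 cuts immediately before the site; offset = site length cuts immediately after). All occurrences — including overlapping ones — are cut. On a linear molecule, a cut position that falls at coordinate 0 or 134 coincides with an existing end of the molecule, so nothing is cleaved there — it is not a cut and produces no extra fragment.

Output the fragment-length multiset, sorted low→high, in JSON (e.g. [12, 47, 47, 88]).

[4,4,5,5,5,5,5,7,7,8,9,9,11,11,12,13,14]

Per-enzyme occurrences:
  OquIX (CGCTAGT, off=4): starts [27, 51, 58, 99, 110, 125] → cuts [31, 55, 62, 103, 114, 129]
  ZebX (TGAAC, off=1): starts [7, 16, 35, 42, 65, 74, 79, 84, 89, 117] → cuts [8, 17, 36, 43, 66, 75, 80, 85, 90, 118]

All cut coordinates (distinct, sorted): [8, 17, 31, 36, 43, 55, 62, 66, 75, 80, 85, 90, 103, 114, 118, 129]

Fragment lengths:
  [0,8): 8 bp
  [8,17): 9 bp
  [17,31): 14 bp
  [31,36): 5 bp
  [36,43): 7 bp
  [43,55): 12 bp
  [55,62): 7 bp
  [62,66): 4 bp
  [66,75): 9 bp
  [75,80): 5 bp
  [80,85): 5 bp
  [85,90): 5 bp
  [90,103): 13 bp
  [103,114): 11 bp
  [114,118): 4 bp
  [118,129): 11 bp
  [129,134): 5 bp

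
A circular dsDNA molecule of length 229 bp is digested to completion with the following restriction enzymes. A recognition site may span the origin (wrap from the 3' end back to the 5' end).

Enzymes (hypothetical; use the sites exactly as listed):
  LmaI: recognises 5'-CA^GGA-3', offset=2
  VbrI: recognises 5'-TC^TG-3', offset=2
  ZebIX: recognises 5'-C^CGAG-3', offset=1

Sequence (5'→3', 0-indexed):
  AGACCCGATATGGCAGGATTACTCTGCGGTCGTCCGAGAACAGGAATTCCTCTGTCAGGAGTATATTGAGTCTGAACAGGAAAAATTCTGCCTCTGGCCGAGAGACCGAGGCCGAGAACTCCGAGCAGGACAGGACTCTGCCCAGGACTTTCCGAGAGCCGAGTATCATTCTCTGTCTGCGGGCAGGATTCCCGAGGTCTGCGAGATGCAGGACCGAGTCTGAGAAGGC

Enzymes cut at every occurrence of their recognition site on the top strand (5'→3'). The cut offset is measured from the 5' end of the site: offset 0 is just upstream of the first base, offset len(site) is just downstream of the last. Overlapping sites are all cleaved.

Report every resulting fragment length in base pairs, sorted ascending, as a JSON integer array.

Scan for sites:
  LmaI (CAGGA, off=2): starts [13, 40, 55, 76, 125, 130, 142, 183, 208] → cuts [15, 42, 57, 78, 127, 132, 144, 185, 210]
  VbrI (TCTG, off=2): starts [22, 50, 70, 86, 92, 136, 171, 175, 197, 218] → cuts [24, 52, 72, 88, 94, 138, 173, 177, 199, 220]
  ZebIX (CCGAG, off=1): starts [33, 97, 105, 111, 120, 151, 158, 191, 213] → cuts [34, 98, 106, 112, 121, 152, 159, 192, 214]

All cut coordinates (distinct, sorted): [15, 24, 34, 42, 52, 57, 72, 78, 88, 94, 98, 106, 112, 121, 127, 132, 138, 144, 152, 159, 173, 177, 185, 192, 199, 210, 214, 220]

Fragment lengths:
  15→24: 9 bp
  24→34: 10 bp
  34→42: 8 bp
  42→52: 10 bp
  52→57: 5 bp
  57→72: 15 bp
  72→78: 6 bp
  78→88: 10 bp
  88→94: 6 bp
  94→98: 4 bp
  98→106: 8 bp
  106→112: 6 bp
  112→121: 9 bp
  121→127: 6 bp
  127→132: 5 bp
  132→138: 6 bp
  138→144: 6 bp
  144→152: 8 bp
  152→159: 7 bp
  159→173: 14 bp
  173→177: 4 bp
  177→185: 8 bp
  185→192: 7 bp
  192→199: 7 bp
  199→210: 11 bp
  210→214: 4 bp
  214→220: 6 bp
  220→15 (wrap): 229-220+15 = 24 bp

[4,4,4,5,5,6,6,6,6,6,6,6,7,7,7,8,8,8,8,9,9,10,10,10,11,14,15,24]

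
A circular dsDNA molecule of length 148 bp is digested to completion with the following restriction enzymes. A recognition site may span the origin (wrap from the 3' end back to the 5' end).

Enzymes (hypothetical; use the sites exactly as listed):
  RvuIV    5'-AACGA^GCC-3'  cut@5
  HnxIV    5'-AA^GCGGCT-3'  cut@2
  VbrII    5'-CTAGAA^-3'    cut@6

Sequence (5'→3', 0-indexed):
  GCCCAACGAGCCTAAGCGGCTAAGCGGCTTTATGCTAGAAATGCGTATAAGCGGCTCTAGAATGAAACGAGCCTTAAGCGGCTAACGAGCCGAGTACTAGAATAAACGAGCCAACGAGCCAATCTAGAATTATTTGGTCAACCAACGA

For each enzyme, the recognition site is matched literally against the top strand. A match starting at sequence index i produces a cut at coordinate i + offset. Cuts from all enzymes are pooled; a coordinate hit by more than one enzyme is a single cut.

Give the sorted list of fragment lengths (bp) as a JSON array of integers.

Scan for sites:
  RvuIV AACGAGCC/5: at [4, 65, 83, 104, 112, 143] ⇒ [0, 9, 70, 88, 109, 117]
  HnxIV AAGCGGCT/2: at [13, 21, 48, 75] ⇒ [15, 23, 50, 77]
  VbrII CTAGAA/6: at [34, 56, 96, 123] ⇒ [40, 62, 102, 129]

All cut coordinates (distinct, sorted): [0, 9, 15, 23, 40, 50, 62, 70, 77, 88, 102, 109, 117, 129]

Fragments:
  0→9: 9 bp
  9→15: 6 bp
  15→23: 8 bp
  23→40: 17 bp
  40→50: 10 bp
  50→62: 12 bp
  62→70: 8 bp
  70→77: 7 bp
  77→88: 11 bp
  88→102: 14 bp
  102→109: 7 bp
  109→117: 8 bp
  117→129: 12 bp
  129→0 (wrap): 148-129+0 = 19 bp

[6,7,7,8,8,8,9,10,11,12,12,14,17,19]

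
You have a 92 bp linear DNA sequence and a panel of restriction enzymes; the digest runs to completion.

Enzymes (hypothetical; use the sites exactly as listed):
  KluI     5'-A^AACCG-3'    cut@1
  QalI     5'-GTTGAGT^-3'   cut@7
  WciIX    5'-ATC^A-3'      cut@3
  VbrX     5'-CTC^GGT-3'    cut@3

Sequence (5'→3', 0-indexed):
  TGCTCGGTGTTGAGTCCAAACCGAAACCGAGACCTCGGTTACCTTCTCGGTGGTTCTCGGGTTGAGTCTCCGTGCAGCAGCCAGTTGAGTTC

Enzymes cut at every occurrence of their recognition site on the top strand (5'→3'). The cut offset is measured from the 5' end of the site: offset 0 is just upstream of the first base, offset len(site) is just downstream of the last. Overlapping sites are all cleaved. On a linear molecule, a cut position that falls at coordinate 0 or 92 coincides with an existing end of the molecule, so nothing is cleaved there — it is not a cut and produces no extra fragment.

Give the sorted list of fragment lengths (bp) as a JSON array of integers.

[2,3,5,6,10,12,12,19,23]

Scan for sites:
  KluI AAACCG/1: at [17, 23] ⇒ [18, 24]
  QalI GTTGAGT/7: at [8, 60, 83] ⇒ [15, 67, 90]
  WciIX (ATCA, off=3): no sites
  VbrX CTCGGT/3: at [2, 33, 45] ⇒ [5, 36, 48]

Pooled cuts: [5, 15, 18, 24, 36, 48, 67, 90]

Fragment lengths:
  [0,5): 5 bp
  [5,15): 10 bp
  [15,18): 3 bp
  [18,24): 6 bp
  [24,36): 12 bp
  [36,48): 12 bp
  [48,67): 19 bp
  [67,90): 23 bp
  [90,92): 2 bp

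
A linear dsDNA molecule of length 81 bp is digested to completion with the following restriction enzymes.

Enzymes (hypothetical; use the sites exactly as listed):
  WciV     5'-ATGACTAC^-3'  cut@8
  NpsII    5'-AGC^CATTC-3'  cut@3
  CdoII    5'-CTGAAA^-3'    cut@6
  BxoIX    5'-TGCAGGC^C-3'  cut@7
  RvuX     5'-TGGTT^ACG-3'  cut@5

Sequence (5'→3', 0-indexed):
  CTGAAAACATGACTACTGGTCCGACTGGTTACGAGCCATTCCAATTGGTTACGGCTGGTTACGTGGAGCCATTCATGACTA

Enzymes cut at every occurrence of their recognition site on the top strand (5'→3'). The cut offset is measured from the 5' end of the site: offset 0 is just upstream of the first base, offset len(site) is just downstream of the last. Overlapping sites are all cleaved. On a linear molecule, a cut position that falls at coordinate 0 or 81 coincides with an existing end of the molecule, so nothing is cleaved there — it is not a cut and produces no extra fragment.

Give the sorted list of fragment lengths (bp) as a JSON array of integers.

Scan for sites:
  WciV ATGACTAC/8: at [8] ⇒ [16]
  NpsII AGCCATTC/3: at [33, 66] ⇒ [36, 69]
  CdoII CTGAAA/6: at [0] ⇒ [6]
  BxoIX (TGCAGGCC, off=7): no sites
  RvuX TGGTTACG/5: at [25, 45, 55] ⇒ [30, 50, 60]

All cut coordinates (distinct, sorted): [6, 16, 30, 36, 50, 60, 69]

Fragment lengths:
  [0,6): 6 bp
  [6,16): 10 bp
  [16,30): 14 bp
  [30,36): 6 bp
  [36,50): 14 bp
  [50,60): 10 bp
  [60,69): 9 bp
  [69,81): 12 bp

[6,6,9,10,10,12,14,14]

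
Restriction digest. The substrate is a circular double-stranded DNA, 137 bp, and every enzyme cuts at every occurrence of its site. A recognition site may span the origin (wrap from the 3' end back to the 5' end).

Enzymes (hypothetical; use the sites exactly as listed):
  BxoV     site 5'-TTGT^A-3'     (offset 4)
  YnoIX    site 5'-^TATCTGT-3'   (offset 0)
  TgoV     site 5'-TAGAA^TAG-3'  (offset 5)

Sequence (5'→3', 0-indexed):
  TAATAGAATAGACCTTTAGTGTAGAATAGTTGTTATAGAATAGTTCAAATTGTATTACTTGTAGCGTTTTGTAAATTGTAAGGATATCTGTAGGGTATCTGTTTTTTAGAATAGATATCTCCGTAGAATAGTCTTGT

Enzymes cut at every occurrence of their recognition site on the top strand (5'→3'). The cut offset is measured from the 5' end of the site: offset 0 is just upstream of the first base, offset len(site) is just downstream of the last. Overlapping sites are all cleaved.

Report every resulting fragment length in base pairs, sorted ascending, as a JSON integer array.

Scan for sites:
  BxoV TTGTA/4: at [49, 58, 68, 75] ⇒ [53, 62, 72, 79]
  YnoIX TATCTGT/0: at [84, 95] ⇒ [84, 95]
  TgoV TAGAATAG/5: at [3, 21, 35, 106, 123] ⇒ [8, 26, 40, 111, 128]

Pooled cuts: [8, 26, 40, 53, 62, 72, 79, 84, 95, 111, 128]

Fragment lengths:
  8→26: 18 bp
  26→40: 14 bp
  40→53: 13 bp
  53→62: 9 bp
  62→72: 10 bp
  72→79: 7 bp
  79→84: 5 bp
  84→95: 11 bp
  95→111: 16 bp
  111→128: 17 bp
  128→8 (wrap): 137-128+8 = 17 bp

[5,7,9,10,11,13,14,16,17,17,18]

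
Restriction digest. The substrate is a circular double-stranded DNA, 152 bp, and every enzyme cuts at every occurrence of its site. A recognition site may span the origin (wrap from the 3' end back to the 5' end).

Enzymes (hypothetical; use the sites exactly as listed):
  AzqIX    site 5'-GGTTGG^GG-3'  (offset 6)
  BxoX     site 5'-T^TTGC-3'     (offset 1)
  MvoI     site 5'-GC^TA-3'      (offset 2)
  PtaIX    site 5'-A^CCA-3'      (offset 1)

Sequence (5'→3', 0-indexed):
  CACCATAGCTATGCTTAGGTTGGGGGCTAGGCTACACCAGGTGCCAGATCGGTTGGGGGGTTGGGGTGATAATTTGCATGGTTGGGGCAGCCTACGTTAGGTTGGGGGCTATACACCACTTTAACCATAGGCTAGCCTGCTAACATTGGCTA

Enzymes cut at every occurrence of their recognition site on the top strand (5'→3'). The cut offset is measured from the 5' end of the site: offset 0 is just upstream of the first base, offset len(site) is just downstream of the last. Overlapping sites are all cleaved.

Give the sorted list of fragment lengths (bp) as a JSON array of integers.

[4,4,4,4,5,6,7,8,8,8,9,9,10,12,14,20,20]

Site scan:
  AzqIX (GGTTGGGG, off=6): starts [17, 50, 58, 79, 99] → cuts [23, 56, 64, 85, 105]
  BxoX (TTTGC, off=1): starts [72] → cuts [73]
  MvoI (GCTA, off=2): starts [7, 25, 30, 107, 130, 138, 148] → cuts [9, 27, 32, 109, 132, 140, 150]
  PtaIX (ACCA, off=1): starts [1, 35, 114, 123] → cuts [2, 36, 115, 124]

Pooled cuts: [2, 9, 23, 27, 32, 36, 56, 64, 73, 85, 105, 109, 115, 124, 132, 140, 150]

Fragment lengths:
  2→9: 7 bp
  9→23: 14 bp
  23→27: 4 bp
  27→32: 5 bp
  32→36: 4 bp
  36→56: 20 bp
  56→64: 8 bp
  64→73: 9 bp
  73→85: 12 bp
  85→105: 20 bp
  105→109: 4 bp
  109→115: 6 bp
  115→124: 9 bp
  124→132: 8 bp
  132→140: 8 bp
  140→150: 10 bp
  150→2 (wrap): 152-150+2 = 4 bp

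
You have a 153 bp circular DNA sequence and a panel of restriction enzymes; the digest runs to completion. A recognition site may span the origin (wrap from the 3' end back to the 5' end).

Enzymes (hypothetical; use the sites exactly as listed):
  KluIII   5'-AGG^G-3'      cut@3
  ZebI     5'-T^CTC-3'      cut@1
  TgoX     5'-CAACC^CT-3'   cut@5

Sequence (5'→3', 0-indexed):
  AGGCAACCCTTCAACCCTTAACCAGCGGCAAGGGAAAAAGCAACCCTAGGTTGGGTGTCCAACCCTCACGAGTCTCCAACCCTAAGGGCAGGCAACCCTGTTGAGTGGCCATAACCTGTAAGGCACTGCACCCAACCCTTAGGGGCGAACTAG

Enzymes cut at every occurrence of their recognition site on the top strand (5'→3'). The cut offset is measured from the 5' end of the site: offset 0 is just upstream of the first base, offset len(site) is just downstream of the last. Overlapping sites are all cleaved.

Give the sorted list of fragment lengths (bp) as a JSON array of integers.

Per-enzyme occurrences:
  KluIII (AGGG, off=3): starts [30, 84, 140] → cuts [33, 87, 143]
  ZebI (TCTC, off=1): starts [72] → cuts [73]
  TgoX (CAACCCT, off=5): starts [3, 11, 40, 59, 76, 92, 132] → cuts [8, 16, 45, 64, 81, 97, 137]

All cut coordinates (distinct, sorted): [8, 16, 33, 45, 64, 73, 81, 87, 97, 137, 143]

Fragment lengths:
  8→16: 8 bp
  16→33: 17 bp
  33→45: 12 bp
  45→64: 19 bp
  64→73: 9 bp
  73→81: 8 bp
  81→87: 6 bp
  87→97: 10 bp
  97→137: 40 bp
  137→143: 6 bp
  143→8 (wrap): 153-143+8 = 18 bp

[6,6,8,8,9,10,12,17,18,19,40]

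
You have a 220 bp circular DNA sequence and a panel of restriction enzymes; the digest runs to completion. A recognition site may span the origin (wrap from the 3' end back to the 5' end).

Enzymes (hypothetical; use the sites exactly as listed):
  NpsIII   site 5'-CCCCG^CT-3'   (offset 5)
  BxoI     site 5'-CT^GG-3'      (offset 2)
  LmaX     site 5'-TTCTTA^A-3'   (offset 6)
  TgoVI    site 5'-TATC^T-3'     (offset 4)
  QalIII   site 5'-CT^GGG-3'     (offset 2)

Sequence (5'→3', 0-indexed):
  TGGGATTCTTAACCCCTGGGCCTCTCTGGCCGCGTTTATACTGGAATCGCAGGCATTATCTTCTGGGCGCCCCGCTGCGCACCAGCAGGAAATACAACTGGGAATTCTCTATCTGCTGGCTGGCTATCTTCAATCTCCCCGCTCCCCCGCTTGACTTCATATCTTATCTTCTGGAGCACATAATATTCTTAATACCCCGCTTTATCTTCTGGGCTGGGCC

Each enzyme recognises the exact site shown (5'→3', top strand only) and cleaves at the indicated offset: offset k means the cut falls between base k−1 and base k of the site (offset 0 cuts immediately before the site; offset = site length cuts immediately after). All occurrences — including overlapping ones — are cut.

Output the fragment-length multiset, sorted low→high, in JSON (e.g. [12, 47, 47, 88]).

[4,4,4,4,4,5,5,6,6,7,7,8,8,10,10,10,13,14,14,15,18,19,25]

Scan for sites:
  NpsIII CCCCGCT/5: at [69, 136, 144, 194] ⇒ [74, 141, 149, 199]
  BxoI CTGG/2: at [15, 25, 40, 62, 97, 115, 119, 170, 208, 213, 219] ⇒ [1, 17, 27, 42, 64, 99, 117, 121, 172, 210, 215]
  LmaX TTCTTAA/6: at [5, 185] ⇒ [11, 191]
  TgoVI TATCT/4: at [56, 109, 124, 159, 164, 202] ⇒ [60, 113, 128, 163, 168, 206]
  QalIII CTGGG/2: at [15, 62, 97, 208, 213, 219] ⇒ [1, 17, 64, 99, 210, 215]

All cut coordinates (distinct, sorted): [1, 11, 17, 27, 42, 60, 64, 74, 99, 113, 117, 121, 128, 141, 149, 163, 168, 172, 191, 199, 206, 210, 215]

Fragment lengths:
  1→11: 10 bp
  11→17: 6 bp
  17→27: 10 bp
  27→42: 15 bp
  42→60: 18 bp
  60→64: 4 bp
  64→74: 10 bp
  74→99: 25 bp
  99→113: 14 bp
  113→117: 4 bp
  117→121: 4 bp
  121→128: 7 bp
  128→141: 13 bp
  141→149: 8 bp
  149→163: 14 bp
  163→168: 5 bp
  168→172: 4 bp
  172→191: 19 bp
  191→199: 8 bp
  199→206: 7 bp
  206→210: 4 bp
  210→215: 5 bp
  215→1 (wrap): 220-215+1 = 6 bp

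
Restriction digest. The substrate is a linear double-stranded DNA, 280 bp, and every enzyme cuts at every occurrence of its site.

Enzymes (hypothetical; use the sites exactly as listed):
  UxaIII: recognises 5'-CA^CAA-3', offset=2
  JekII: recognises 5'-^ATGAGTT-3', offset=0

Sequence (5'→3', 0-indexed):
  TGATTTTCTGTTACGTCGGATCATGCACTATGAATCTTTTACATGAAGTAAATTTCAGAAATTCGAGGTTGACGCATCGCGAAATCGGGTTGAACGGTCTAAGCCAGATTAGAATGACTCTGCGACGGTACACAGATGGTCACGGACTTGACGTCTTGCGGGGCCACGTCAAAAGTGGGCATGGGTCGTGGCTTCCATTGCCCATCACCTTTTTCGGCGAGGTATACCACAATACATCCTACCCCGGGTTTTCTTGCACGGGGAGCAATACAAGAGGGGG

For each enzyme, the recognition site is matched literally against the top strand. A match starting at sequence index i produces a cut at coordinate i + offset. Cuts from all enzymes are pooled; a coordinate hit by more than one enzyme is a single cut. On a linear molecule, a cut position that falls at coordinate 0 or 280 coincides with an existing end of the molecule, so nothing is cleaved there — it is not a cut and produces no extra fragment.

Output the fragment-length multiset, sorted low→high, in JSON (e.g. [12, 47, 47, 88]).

Scan for sites:
  UxaIII (CACAA, off=2): starts [227] → cuts [229]
  JekII (ATGAGTT, off=0): no sites

Pooled cuts: [229]

Fragments:
  [0,229): 229 bp
  [229,280): 51 bp

[51,229]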